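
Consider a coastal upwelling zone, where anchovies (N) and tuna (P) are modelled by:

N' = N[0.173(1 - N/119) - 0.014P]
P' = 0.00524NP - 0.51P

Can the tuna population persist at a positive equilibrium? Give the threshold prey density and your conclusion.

Threshold N = 97.3; K > 97.3, so yes, the predator persists.

The predator equation gives dP/dt > 0 only when N > 0.51/0.00524 = 97.3.
Without the predator, N → K = 119. Since 119 > 97.3, the predator can invade and persist.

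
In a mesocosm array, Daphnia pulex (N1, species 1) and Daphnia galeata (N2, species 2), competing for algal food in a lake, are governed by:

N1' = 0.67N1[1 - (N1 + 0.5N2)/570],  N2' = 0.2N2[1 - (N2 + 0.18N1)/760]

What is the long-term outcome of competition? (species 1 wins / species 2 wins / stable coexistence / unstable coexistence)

stable coexistence

Compare the nullcline intercepts: K1/α12 = 570/0.5 = 1140 > K2 = 760; K2/α21 = 760/0.18 = 4220 > K1 = 570.
Since both inequalities hold, each species can invade when rare, so the interior equilibrium is stable.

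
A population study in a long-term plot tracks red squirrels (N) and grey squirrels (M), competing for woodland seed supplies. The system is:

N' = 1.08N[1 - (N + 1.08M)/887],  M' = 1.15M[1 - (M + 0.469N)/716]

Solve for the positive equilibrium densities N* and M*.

N* ≈ 230, M* ≈ 608

Setting both brackets to zero gives the nullclines N + 1.08M = 887 and 0.469N + M = 716.
Substituting M = 716 - 0.469N into the first: N(1 - 1.08·0.469) = 887 - 1.08·716.
So N* = 114/0.493 = 230, and then M* = 716 - 0.469·230 = 608.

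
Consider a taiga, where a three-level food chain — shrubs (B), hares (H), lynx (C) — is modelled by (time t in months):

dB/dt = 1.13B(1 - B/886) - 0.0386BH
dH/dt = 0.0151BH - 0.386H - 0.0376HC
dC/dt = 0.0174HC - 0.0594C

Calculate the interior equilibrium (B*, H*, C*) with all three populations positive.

B* ≈ 783, H* ≈ 3.41, C* ≈ 304

From dC/dt = 0: 0.0174H* = 0.0594, so H* = 3.41.
From dB/dt = 0: 1.13(1 - B*/886) = 0.0386·3.41, giving B* = 886·(1 - 0.117) = 783.
From dH/dt = 0: 0.0151·783 - 0.386 = 0.0376C*, so C* = 11.4/0.0376 = 304.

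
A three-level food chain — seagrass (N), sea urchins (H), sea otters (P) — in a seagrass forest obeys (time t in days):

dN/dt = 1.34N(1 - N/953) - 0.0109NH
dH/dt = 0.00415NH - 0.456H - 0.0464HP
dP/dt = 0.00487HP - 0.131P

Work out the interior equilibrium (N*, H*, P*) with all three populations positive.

N* ≈ 744, H* ≈ 26.9, P* ≈ 56.8

From dP/dt = 0: 0.00487H* = 0.131, so H* = 26.9.
From dN/dt = 0: 1.34(1 - N*/953) = 0.0109·26.9, giving N* = 953·(1 - 0.219) = 744.
From dH/dt = 0: 0.00415·744 - 0.456 = 0.0464P*, so P* = 2.63/0.0464 = 56.8.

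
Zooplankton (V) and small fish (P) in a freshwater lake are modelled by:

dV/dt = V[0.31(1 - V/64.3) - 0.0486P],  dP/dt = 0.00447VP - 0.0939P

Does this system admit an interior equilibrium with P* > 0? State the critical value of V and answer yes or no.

Threshold V = 21; K > 21, so yes, the predator persists.

The predator equation gives dP/dt > 0 only when V > 0.0939/0.00447 = 21.
Without the predator, V → K = 64.3. Since 64.3 > 21, the predator can invade and persist.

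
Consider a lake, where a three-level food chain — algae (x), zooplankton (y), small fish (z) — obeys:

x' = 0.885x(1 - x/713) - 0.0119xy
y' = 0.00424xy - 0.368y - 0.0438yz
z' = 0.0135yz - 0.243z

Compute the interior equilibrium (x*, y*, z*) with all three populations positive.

From dz/dt = 0: 0.0135y* = 0.243, so y* = 18.
From dx/dt = 0: 0.885(1 - x*/713) = 0.0119·18, giving x* = 713·(1 - 0.242) = 540.
From dy/dt = 0: 0.00424·540 - 0.368 = 0.0438z*, so z* = 1.92/0.0438 = 43.9.

x* ≈ 540, y* ≈ 18, z* ≈ 43.9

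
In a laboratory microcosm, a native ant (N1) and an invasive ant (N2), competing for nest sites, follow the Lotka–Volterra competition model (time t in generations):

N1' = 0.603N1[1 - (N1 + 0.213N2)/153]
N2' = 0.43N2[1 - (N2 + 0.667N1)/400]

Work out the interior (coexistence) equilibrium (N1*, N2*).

Setting both brackets to zero gives the nullclines N1 + 0.213N2 = 153 and 0.667N1 + N2 = 400.
Substituting N2 = 400 - 0.667N1 into the first: N1(1 - 0.213·0.667) = 153 - 0.213·400.
So N1* = 67.8/0.858 = 79, and then N2* = 400 - 0.667·79 = 347.

N1* ≈ 79, N2* ≈ 347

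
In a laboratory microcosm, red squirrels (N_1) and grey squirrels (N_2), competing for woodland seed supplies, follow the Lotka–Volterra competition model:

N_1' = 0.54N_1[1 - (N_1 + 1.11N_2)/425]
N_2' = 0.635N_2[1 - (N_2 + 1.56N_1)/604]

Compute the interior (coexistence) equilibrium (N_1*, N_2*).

N_1* ≈ 335, N_2* ≈ 80.6

Setting both brackets to zero gives the nullclines N_1 + 1.11N_2 = 425 and 1.56N_1 + N_2 = 604.
Substituting N_2 = 604 - 1.56N_1 into the first: N_1(1 - 1.11·1.56) = 425 - 1.11·604.
So N_1* = -245/-0.732 = 335, and then N_2* = 604 - 1.56·335 = 80.6.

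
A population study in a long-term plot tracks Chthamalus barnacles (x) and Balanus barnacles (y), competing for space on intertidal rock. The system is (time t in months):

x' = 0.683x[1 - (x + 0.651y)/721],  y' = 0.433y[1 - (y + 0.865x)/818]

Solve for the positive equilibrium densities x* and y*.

Setting both brackets to zero gives the nullclines x + 0.651y = 721 and 0.865x + y = 818.
Substituting y = 818 - 0.865x into the first: x(1 - 0.651·0.865) = 721 - 0.651·818.
So x* = 188/0.437 = 431, and then y* = 818 - 0.865·431 = 445.

x* ≈ 431, y* ≈ 445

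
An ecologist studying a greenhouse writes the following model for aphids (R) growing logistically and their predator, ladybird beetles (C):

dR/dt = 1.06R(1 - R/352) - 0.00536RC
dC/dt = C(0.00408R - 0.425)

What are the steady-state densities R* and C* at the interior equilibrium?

From dC/dt = 0 with C > 0: 0.00408R* = 0.425, so R* = 104.
Substitute into dR/dt = 0: 1.06(1 - 104/352) = 0.00536C*.
The bracket is 0.704, giving C* = 0.746/0.00536 = 139.

R* ≈ 104, C* ≈ 139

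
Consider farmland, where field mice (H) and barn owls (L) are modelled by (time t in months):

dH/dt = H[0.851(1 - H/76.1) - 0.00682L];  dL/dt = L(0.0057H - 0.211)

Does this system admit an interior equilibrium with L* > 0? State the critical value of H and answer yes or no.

The predator equation gives dL/dt > 0 only when H > 0.211/0.0057 = 37.
Without the predator, H → K = 76.1. Since 76.1 > 37, the predator can invade and persist.

Threshold H = 37; K > 37, so yes, the predator persists.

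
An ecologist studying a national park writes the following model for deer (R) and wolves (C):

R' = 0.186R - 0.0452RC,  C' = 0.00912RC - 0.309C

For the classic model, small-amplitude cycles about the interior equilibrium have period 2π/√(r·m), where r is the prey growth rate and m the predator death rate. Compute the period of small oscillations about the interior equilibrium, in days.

T ≈ 26.2 days

Here r = 0.186 and m = 0.309, so r·m = 0.0575.
ω = √0.0575 = 0.24 per day, hence T = 2π/ω ≈ 26.2 days.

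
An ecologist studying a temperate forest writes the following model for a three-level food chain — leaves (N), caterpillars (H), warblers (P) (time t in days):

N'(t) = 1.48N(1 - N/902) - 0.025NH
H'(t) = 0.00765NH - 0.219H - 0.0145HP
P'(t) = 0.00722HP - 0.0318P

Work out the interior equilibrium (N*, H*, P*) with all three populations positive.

N* ≈ 835, H* ≈ 4.4, P* ≈ 425

From dP/dt = 0: 0.00722H* = 0.0318, so H* = 4.4.
From dN/dt = 0: 1.48(1 - N*/902) = 0.025·4.4, giving N* = 902·(1 - 0.0744) = 835.
From dH/dt = 0: 0.00765·835 - 0.219 = 0.0145P*, so P* = 6.17/0.0145 = 425.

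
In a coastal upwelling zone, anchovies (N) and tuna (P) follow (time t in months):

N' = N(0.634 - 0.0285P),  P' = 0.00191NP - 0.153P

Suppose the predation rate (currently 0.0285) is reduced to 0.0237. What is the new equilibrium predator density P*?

P* ≈ 26.8

At the interior fixed point, setting dN/dt = 0 with N > 0 fixes P* = (prey growth rate)/(NP coefficient) — independent of the other coefficients.
With the change, P* = 0.634/0.0237 = 26.8; it rises from 22.2.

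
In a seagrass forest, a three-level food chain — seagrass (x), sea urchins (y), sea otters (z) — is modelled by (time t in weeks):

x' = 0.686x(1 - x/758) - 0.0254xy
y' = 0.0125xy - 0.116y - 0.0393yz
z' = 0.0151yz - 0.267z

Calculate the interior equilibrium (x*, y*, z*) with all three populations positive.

x* ≈ 262, y* ≈ 17.7, z* ≈ 80.3

From dz/dt = 0: 0.0151y* = 0.267, so y* = 17.7.
From dx/dt = 0: 0.686(1 - x*/758) = 0.0254·17.7, giving x* = 758·(1 - 0.655) = 262.
From dy/dt = 0: 0.0125·262 - 0.116 = 0.0393z*, so z* = 3.16/0.0393 = 80.3.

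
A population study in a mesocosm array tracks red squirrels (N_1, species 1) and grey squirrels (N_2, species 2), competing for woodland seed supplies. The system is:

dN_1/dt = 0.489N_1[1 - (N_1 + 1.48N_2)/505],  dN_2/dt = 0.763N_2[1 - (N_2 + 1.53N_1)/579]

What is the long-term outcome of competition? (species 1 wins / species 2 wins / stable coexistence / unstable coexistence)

Compare the nullcline intercepts: K1/α12 = 505/1.48 = 341 < K2 = 579; K2/α21 = 579/1.53 = 378 < K1 = 505.
Since both are reversed, neither can invade when rare; the interior point is a saddle.

unstable coexistence (outcome depends on initial conditions)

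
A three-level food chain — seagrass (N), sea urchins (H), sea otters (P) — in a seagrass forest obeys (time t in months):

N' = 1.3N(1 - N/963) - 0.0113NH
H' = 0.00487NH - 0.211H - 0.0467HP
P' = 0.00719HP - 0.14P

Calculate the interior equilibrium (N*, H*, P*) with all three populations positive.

From dP/dt = 0: 0.00719H* = 0.14, so H* = 19.5.
From dN/dt = 0: 1.3(1 - N*/963) = 0.0113·19.5, giving N* = 963·(1 - 0.169) = 800.
From dH/dt = 0: 0.00487·800 - 0.211 = 0.0467P*, so P* = 3.69/0.0467 = 78.9.

N* ≈ 800, H* ≈ 19.5, P* ≈ 78.9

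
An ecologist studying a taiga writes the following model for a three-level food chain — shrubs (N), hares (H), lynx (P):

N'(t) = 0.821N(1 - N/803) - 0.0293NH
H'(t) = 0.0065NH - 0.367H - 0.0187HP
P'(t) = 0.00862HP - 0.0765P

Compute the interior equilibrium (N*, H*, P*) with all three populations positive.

From dP/dt = 0: 0.00862H* = 0.0765, so H* = 8.87.
From dN/dt = 0: 0.821(1 - N*/803) = 0.0293·8.87, giving N* = 803·(1 - 0.317) = 549.
From dH/dt = 0: 0.0065·549 - 0.367 = 0.0187P*, so P* = 3.2/0.0187 = 171.

N* ≈ 549, H* ≈ 8.87, P* ≈ 171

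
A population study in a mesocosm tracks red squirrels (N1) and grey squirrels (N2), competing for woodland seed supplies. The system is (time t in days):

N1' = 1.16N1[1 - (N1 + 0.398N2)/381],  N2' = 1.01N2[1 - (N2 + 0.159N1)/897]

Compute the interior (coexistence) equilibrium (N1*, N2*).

N1* ≈ 25.6, N2* ≈ 893

Setting both brackets to zero gives the nullclines N1 + 0.398N2 = 381 and 0.159N1 + N2 = 897.
Substituting N2 = 897 - 0.159N1 into the first: N1(1 - 0.398·0.159) = 381 - 0.398·897.
So N1* = 24/0.937 = 25.6, and then N2* = 897 - 0.159·25.6 = 893.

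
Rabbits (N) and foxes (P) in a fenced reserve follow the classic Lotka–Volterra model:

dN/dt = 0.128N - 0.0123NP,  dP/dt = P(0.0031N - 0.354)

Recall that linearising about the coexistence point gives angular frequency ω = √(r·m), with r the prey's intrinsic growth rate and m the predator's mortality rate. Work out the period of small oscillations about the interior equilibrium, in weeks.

T ≈ 29.5 weeks

Here r = 0.128 and m = 0.354, so r·m = 0.0453.
ω = √0.0453 = 0.213 per week, hence T = 2π/ω ≈ 29.5 weeks.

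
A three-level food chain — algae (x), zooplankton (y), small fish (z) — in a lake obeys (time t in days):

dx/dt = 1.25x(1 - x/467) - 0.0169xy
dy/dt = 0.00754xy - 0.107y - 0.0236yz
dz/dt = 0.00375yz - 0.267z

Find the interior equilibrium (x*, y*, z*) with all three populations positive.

From dz/dt = 0: 0.00375y* = 0.267, so y* = 71.2.
From dx/dt = 0: 1.25(1 - x*/467) = 0.0169·71.2, giving x* = 467·(1 - 0.963) = 17.5.
From dy/dt = 0: 0.00754·17.5 - 0.107 = 0.0236z*, so z* = 0.0246/0.0236 = 1.04.

x* ≈ 17.5, y* ≈ 71.2, z* ≈ 1.04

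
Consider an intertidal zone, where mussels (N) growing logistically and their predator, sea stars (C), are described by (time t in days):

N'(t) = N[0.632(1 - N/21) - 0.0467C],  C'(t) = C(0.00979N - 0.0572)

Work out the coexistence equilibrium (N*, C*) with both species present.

N* ≈ 5.84, C* ≈ 9.77

From dC/dt = 0 with C > 0: 0.00979N* = 0.0572, so N* = 5.84.
Substitute into dN/dt = 0: 0.632(1 - 5.84/21) = 0.0467C*.
The bracket is 0.722, giving C* = 0.456/0.0467 = 9.77.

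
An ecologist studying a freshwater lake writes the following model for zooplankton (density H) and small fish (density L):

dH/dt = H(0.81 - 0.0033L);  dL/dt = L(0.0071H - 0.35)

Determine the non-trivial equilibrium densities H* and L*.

Set dL/dt = 0 with L > 0: 0.0071H - 0.35 = 0, so H* = 0.35/0.0071 = 49.3.
Set dH/dt = 0 with H > 0: 0.81 - 0.0033L = 0, so L* = 0.81/0.0033 = 245.

H* ≈ 49.3, L* ≈ 245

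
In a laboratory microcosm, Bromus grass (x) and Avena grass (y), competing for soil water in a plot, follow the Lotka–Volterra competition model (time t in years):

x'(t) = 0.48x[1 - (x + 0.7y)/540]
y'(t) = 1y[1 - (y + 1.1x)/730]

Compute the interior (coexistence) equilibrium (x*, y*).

x* ≈ 126, y* ≈ 591

Setting both brackets to zero gives the nullclines x + 0.7y = 540 and 1.1x + y = 730.
Substituting y = 730 - 1.1x into the first: x(1 - 0.7·1.1) = 540 - 0.7·730.
So x* = 29/0.23 = 126, and then y* = 730 - 1.1·126 = 591.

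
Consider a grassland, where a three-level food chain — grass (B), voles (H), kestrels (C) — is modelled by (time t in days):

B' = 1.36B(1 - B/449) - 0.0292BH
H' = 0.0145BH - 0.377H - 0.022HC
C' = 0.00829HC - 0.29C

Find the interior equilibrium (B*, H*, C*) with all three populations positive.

B* ≈ 112, H* ≈ 35, C* ≈ 56.5

From dC/dt = 0: 0.00829H* = 0.29, so H* = 35.
From dB/dt = 0: 1.36(1 - B*/449) = 0.0292·35, giving B* = 449·(1 - 0.751) = 112.
From dH/dt = 0: 0.0145·112 - 0.377 = 0.022C*, so C* = 1.24/0.022 = 56.5.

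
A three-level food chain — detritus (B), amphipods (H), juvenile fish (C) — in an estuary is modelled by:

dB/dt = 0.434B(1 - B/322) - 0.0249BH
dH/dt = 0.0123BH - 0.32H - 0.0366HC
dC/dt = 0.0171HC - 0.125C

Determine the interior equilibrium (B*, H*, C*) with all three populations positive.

B* ≈ 187, H* ≈ 7.31, C* ≈ 54.1

From dC/dt = 0: 0.0171H* = 0.125, so H* = 7.31.
From dB/dt = 0: 0.434(1 - B*/322) = 0.0249·7.31, giving B* = 322·(1 - 0.419) = 187.
From dH/dt = 0: 0.0123·187 - 0.32 = 0.0366C*, so C* = 1.98/0.0366 = 54.1.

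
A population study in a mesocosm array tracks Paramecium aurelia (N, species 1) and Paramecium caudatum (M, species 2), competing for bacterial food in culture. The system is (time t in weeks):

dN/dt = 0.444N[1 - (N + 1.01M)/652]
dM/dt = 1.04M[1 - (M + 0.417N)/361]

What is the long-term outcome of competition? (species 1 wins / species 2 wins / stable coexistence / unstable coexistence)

Compare the nullcline intercepts: K1/α12 = 652/1.01 = 646 > K2 = 361; K2/α21 = 361/0.417 = 866 > K1 = 652.
Since both inequalities hold, each species can invade when rare, so the interior equilibrium is stable.

stable coexistence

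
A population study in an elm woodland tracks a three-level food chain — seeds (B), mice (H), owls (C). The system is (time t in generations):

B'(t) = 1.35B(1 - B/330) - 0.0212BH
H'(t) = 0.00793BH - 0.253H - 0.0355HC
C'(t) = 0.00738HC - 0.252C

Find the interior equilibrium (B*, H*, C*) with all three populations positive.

B* ≈ 153, H* ≈ 34.1, C* ≈ 27.1

From dC/dt = 0: 0.00738H* = 0.252, so H* = 34.1.
From dB/dt = 0: 1.35(1 - B*/330) = 0.0212·34.1, giving B* = 330·(1 - 0.536) = 153.
From dH/dt = 0: 0.00793·153 - 0.253 = 0.0355C*, so C* = 0.961/0.0355 = 27.1.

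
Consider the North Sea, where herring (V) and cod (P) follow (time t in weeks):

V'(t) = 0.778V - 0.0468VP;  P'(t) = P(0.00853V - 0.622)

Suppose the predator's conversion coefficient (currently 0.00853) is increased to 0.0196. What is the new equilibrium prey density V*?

At the interior fixed point, setting dP/dt = 0 with P > 0 fixes V* = (predator death rate)/(VP coefficient) — independent of the other coefficients.
With the change, V* = 0.622/0.0196 = 31.7; it falls from 72.9.

V* ≈ 31.7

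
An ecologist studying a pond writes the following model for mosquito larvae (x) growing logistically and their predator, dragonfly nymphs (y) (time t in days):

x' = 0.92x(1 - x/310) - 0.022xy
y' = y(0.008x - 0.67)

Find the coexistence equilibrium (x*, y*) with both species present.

x* ≈ 83.8, y* ≈ 30.5

From dy/dt = 0 with y > 0: 0.008x* = 0.67, so x* = 83.8.
Substitute into dx/dt = 0: 0.92(1 - 83.8/310) = 0.022y*.
The bracket is 0.73, giving y* = 0.671/0.022 = 30.5.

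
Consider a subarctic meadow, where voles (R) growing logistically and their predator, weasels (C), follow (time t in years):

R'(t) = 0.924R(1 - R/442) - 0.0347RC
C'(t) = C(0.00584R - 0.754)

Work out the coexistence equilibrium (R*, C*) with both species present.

From dC/dt = 0 with C > 0: 0.00584R* = 0.754, so R* = 129.
Substitute into dR/dt = 0: 0.924(1 - 129/442) = 0.0347C*.
The bracket is 0.708, giving C* = 0.654/0.0347 = 18.9.

R* ≈ 129, C* ≈ 18.9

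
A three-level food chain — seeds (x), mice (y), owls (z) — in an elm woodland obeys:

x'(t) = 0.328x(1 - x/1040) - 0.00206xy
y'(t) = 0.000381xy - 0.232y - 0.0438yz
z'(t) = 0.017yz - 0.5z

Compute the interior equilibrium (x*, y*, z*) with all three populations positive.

x* ≈ 848, y* ≈ 29.4, z* ≈ 2.08

From dz/dt = 0: 0.017y* = 0.5, so y* = 29.4.
From dx/dt = 0: 0.328(1 - x*/1040) = 0.00206·29.4, giving x* = 1040·(1 - 0.185) = 848.
From dy/dt = 0: 0.000381·848 - 0.232 = 0.0438z*, so z* = 0.091/0.0438 = 2.08.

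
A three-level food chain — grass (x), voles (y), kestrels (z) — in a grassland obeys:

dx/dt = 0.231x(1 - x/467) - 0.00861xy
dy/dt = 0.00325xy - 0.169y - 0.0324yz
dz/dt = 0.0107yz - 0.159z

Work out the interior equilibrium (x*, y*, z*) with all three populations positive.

x* ≈ 208, y* ≈ 14.9, z* ≈ 15.7

From dz/dt = 0: 0.0107y* = 0.159, so y* = 14.9.
From dx/dt = 0: 0.231(1 - x*/467) = 0.00861·14.9, giving x* = 467·(1 - 0.554) = 208.
From dy/dt = 0: 0.00325·208 - 0.169 = 0.0324z*, so z* = 0.508/0.0324 = 15.7.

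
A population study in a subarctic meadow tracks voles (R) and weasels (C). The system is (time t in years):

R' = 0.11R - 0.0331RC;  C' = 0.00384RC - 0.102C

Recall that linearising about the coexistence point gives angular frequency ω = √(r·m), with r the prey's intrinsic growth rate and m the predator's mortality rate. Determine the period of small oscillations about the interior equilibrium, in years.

Here r = 0.11 and m = 0.102, so r·m = 0.0112.
ω = √0.0112 = 0.106 per year, hence T = 2π/ω ≈ 59.3 years.

T ≈ 59.3 years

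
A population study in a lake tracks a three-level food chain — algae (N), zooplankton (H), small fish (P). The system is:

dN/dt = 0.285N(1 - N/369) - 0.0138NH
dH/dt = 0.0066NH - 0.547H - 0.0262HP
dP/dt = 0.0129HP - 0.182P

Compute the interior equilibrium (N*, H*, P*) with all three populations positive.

N* ≈ 117, H* ≈ 14.1, P* ≈ 8.57

From dP/dt = 0: 0.0129H* = 0.182, so H* = 14.1.
From dN/dt = 0: 0.285(1 - N*/369) = 0.0138·14.1, giving N* = 369·(1 - 0.683) = 117.
From dH/dt = 0: 0.0066·117 - 0.547 = 0.0262P*, so P* = 0.225/0.0262 = 8.57.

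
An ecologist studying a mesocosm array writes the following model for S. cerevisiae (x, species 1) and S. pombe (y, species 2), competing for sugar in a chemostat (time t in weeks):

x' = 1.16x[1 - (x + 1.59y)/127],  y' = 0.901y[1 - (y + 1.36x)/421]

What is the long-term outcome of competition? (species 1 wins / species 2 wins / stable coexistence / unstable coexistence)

Compare the nullcline intercepts: K1/α12 = 127/1.59 = 79.9 < K2 = 421; K2/α21 = 421/1.36 = 310 > K1 = 127.
Since the inequalities point opposite ways, species 2 can invade but species 1 cannot.

species 2 excludes species 1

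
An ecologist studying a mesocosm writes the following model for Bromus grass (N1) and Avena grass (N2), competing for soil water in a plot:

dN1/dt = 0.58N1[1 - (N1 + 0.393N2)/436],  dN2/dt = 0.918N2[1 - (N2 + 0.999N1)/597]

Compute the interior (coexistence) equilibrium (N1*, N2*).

Setting both brackets to zero gives the nullclines N1 + 0.393N2 = 436 and 0.999N1 + N2 = 597.
Substituting N2 = 597 - 0.999N1 into the first: N1(1 - 0.393·0.999) = 436 - 0.393·597.
So N1* = 201/0.607 = 332, and then N2* = 597 - 0.999·332 = 266.

N1* ≈ 332, N2* ≈ 266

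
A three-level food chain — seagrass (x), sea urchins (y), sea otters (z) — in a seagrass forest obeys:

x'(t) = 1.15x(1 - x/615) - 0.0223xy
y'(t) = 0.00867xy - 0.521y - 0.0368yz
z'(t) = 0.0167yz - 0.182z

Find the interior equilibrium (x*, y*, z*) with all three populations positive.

From dz/dt = 0: 0.0167y* = 0.182, so y* = 10.9.
From dx/dt = 0: 1.15(1 - x*/615) = 0.0223·10.9, giving x* = 615·(1 - 0.211) = 485.
From dy/dt = 0: 0.00867·485 - 0.521 = 0.0368z*, so z* = 3.68/0.0368 = 100.

x* ≈ 485, y* ≈ 10.9, z* ≈ 100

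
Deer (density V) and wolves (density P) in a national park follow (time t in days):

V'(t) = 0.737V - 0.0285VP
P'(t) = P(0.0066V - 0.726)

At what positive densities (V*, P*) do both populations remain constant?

V* ≈ 110, P* ≈ 25.9

Set dP/dt = 0 with P > 0: 0.0066V - 0.726 = 0, so V* = 0.726/0.0066 = 110.
Set dV/dt = 0 with V > 0: 0.737 - 0.0285P = 0, so P* = 0.737/0.0285 = 25.9.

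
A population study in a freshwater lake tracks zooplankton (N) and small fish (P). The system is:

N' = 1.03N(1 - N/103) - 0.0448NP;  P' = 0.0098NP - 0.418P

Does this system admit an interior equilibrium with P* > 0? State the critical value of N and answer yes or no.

The predator equation gives dP/dt > 0 only when N > 0.418/0.0098 = 42.7.
Without the predator, N → K = 103. Since 103 > 42.7, the predator can invade and persist.

Threshold N = 42.7; K > 42.7, so yes, the predator persists.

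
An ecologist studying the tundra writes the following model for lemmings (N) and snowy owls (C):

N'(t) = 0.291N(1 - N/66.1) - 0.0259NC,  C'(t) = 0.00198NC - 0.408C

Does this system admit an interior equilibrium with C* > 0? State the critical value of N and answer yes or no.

The predator equation gives dC/dt > 0 only when N > 0.408/0.00198 = 206.
Without the predator, N → K = 66.1. Since 66.1 < 206, the predator cannot invade.

Threshold N = 206; K < 206, so no, the predator goes extinct.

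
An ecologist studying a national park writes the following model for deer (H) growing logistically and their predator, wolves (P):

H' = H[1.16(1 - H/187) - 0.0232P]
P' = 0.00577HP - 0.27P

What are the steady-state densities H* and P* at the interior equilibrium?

From dP/dt = 0 with P > 0: 0.00577H* = 0.27, so H* = 46.8.
Substitute into dH/dt = 0: 1.16(1 - 46.8/187) = 0.0232P*.
The bracket is 0.75, giving P* = 0.87/0.0232 = 37.5.

H* ≈ 46.8, P* ≈ 37.5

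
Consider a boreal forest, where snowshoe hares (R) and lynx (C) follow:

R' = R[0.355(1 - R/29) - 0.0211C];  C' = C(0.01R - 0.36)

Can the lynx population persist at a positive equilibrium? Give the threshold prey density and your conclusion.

Threshold R = 36; K < 36, so no, the predator goes extinct.

The predator equation gives dC/dt > 0 only when R > 0.36/0.01 = 36.
Without the predator, R → K = 29. Since 29 < 36, the predator cannot invade.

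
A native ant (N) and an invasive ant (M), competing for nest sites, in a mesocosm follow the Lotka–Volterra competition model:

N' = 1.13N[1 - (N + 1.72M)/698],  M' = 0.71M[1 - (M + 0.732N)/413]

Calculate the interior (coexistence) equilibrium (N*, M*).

Setting both brackets to zero gives the nullclines N + 1.72M = 698 and 0.732N + M = 413.
Substituting M = 413 - 0.732N into the first: N(1 - 1.72·0.732) = 698 - 1.72·413.
So N* = -12.4/-0.259 = 47.7, and then M* = 413 - 0.732·47.7 = 378.

N* ≈ 47.7, M* ≈ 378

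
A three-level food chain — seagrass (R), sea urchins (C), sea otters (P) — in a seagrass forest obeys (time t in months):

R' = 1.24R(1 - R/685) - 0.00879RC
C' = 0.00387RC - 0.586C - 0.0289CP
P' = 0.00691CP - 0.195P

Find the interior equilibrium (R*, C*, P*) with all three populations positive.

From dP/dt = 0: 0.00691C* = 0.195, so C* = 28.2.
From dR/dt = 0: 1.24(1 - R*/685) = 0.00879·28.2, giving R* = 685·(1 - 0.2) = 548.
From dC/dt = 0: 0.00387·548 - 0.586 = 0.0289P*, so P* = 1.53/0.0289 = 53.1.

R* ≈ 548, C* ≈ 28.2, P* ≈ 53.1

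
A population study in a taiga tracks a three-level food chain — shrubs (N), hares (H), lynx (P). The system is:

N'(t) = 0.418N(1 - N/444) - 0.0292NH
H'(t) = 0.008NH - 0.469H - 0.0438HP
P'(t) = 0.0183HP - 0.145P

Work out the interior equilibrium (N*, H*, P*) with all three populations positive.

From dP/dt = 0: 0.0183H* = 0.145, so H* = 7.92.
From dN/dt = 0: 0.418(1 - N*/444) = 0.0292·7.92, giving N* = 444·(1 - 0.554) = 198.
From dH/dt = 0: 0.008·198 - 0.469 = 0.0438P*, so P* = 1.12/0.0438 = 25.5.

N* ≈ 198, H* ≈ 7.92, P* ≈ 25.5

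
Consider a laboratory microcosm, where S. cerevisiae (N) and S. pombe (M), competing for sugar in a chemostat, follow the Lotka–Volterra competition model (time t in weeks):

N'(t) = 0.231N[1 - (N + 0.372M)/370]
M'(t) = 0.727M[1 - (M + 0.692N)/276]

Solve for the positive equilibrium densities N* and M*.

N* ≈ 360, M* ≈ 26.9

Setting both brackets to zero gives the nullclines N + 0.372M = 370 and 0.692N + M = 276.
Substituting M = 276 - 0.692N into the first: N(1 - 0.372·0.692) = 370 - 0.372·276.
So N* = 267/0.743 = 360, and then M* = 276 - 0.692·360 = 26.9.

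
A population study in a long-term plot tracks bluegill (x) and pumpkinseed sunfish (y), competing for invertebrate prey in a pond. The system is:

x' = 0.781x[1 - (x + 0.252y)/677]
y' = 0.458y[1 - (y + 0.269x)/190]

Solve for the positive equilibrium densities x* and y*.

Setting both brackets to zero gives the nullclines x + 0.252y = 677 and 0.269x + y = 190.
Substituting y = 190 - 0.269x into the first: x(1 - 0.252·0.269) = 677 - 0.252·190.
So x* = 629/0.932 = 675, and then y* = 190 - 0.269·675 = 8.46.

x* ≈ 675, y* ≈ 8.46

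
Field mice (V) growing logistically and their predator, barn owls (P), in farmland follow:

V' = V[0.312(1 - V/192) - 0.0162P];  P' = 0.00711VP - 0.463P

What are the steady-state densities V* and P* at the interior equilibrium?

From dP/dt = 0 with P > 0: 0.00711V* = 0.463, so V* = 65.1.
Substitute into dV/dt = 0: 0.312(1 - 65.1/192) = 0.0162P*.
The bracket is 0.661, giving P* = 0.206/0.0162 = 12.7.

V* ≈ 65.1, P* ≈ 12.7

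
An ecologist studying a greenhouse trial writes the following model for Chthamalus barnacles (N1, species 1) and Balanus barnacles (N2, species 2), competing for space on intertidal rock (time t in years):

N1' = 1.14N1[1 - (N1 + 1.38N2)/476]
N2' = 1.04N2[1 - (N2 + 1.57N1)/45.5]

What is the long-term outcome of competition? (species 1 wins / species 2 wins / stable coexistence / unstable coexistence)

Compare the nullcline intercepts: K1/α12 = 476/1.38 = 345 > K2 = 45.5; K2/α21 = 45.5/1.57 = 29 < K1 = 476.
Since the inequalities point opposite ways, species 1 can invade but species 2 cannot.

species 1 excludes species 2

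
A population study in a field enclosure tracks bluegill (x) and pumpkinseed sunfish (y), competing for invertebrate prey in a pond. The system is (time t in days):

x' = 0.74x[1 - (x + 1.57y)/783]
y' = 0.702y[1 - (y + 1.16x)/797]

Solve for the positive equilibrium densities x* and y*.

x* ≈ 570, y* ≈ 136

Setting both brackets to zero gives the nullclines x + 1.57y = 783 and 1.16x + y = 797.
Substituting y = 797 - 1.16x into the first: x(1 - 1.57·1.16) = 783 - 1.57·797.
So x* = -468/-0.821 = 570, and then y* = 797 - 1.16·570 = 136.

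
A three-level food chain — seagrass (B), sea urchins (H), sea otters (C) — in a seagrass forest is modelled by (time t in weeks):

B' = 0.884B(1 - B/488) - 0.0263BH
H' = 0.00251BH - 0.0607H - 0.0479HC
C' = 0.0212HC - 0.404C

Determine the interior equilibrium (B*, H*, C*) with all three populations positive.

From dC/dt = 0: 0.0212H* = 0.404, so H* = 19.1.
From dB/dt = 0: 0.884(1 - B*/488) = 0.0263·19.1, giving B* = 488·(1 - 0.567) = 211.
From dH/dt = 0: 0.00251·211 - 0.0607 = 0.0479C*, so C* = 0.47/0.0479 = 9.81.

B* ≈ 211, H* ≈ 19.1, C* ≈ 9.81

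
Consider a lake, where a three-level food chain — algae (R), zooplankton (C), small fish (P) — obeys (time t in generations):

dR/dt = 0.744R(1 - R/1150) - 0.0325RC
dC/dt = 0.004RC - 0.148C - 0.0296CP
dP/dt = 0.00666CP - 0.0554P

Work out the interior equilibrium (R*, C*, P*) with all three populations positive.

R* ≈ 732, C* ≈ 8.32, P* ≈ 93.9

From dP/dt = 0: 0.00666C* = 0.0554, so C* = 8.32.
From dR/dt = 0: 0.744(1 - R*/1150) = 0.0325·8.32, giving R* = 1150·(1 - 0.363) = 732.
From dC/dt = 0: 0.004·732 - 0.148 = 0.0296P*, so P* = 2.78/0.0296 = 93.9.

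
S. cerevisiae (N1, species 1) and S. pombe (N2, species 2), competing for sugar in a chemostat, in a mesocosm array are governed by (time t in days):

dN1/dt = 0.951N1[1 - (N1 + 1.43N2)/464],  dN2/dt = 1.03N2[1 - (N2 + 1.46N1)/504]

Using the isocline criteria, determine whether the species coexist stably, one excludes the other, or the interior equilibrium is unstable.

unstable coexistence (outcome depends on initial conditions)

Compare the nullcline intercepts: K1/α12 = 464/1.43 = 324 < K2 = 504; K2/α21 = 504/1.46 = 345 < K1 = 464.
Since both are reversed, neither can invade when rare; the interior point is a saddle.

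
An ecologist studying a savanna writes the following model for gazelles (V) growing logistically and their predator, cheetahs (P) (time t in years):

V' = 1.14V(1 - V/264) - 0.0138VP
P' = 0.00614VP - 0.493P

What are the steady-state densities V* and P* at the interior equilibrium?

From dP/dt = 0 with P > 0: 0.00614V* = 0.493, so V* = 80.3.
Substitute into dV/dt = 0: 1.14(1 - 80.3/264) = 0.0138P*.
The bracket is 0.696, giving P* = 0.793/0.0138 = 57.5.

V* ≈ 80.3, P* ≈ 57.5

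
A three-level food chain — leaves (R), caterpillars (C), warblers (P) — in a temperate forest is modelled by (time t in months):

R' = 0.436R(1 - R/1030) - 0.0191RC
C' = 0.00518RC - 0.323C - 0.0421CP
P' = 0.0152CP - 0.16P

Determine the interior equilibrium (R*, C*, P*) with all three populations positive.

R* ≈ 555, C* ≈ 10.5, P* ≈ 60.6

From dP/dt = 0: 0.0152C* = 0.16, so C* = 10.5.
From dR/dt = 0: 0.436(1 - R*/1030) = 0.0191·10.5, giving R* = 1030·(1 - 0.461) = 555.
From dC/dt = 0: 0.00518·555 - 0.323 = 0.0421P*, so P* = 2.55/0.0421 = 60.6.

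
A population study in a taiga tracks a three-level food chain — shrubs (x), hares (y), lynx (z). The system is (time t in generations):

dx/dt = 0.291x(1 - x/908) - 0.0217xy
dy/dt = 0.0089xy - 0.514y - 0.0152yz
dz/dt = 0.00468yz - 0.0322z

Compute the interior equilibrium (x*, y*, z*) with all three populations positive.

x* ≈ 442, y* ≈ 6.88, z* ≈ 225

From dz/dt = 0: 0.00468y* = 0.0322, so y* = 6.88.
From dx/dt = 0: 0.291(1 - x*/908) = 0.0217·6.88, giving x* = 908·(1 - 0.513) = 442.
From dy/dt = 0: 0.0089·442 - 0.514 = 0.0152z*, so z* = 3.42/0.0152 = 225.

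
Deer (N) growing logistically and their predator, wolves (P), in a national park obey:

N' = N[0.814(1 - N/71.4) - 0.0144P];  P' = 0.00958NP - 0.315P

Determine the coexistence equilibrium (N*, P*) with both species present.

From dP/dt = 0 with P > 0: 0.00958N* = 0.315, so N* = 32.9.
Substitute into dN/dt = 0: 0.814(1 - 32.9/71.4) = 0.0144P*.
The bracket is 0.539, giving P* = 0.439/0.0144 = 30.5.

N* ≈ 32.9, P* ≈ 30.5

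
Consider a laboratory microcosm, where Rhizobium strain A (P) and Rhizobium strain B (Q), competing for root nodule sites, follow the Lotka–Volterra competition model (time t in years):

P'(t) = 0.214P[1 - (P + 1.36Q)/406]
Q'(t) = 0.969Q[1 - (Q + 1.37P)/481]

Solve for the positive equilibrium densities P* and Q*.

Setting both brackets to zero gives the nullclines P + 1.36Q = 406 and 1.37P + Q = 481.
Substituting Q = 481 - 1.37P into the first: P(1 - 1.36·1.37) = 406 - 1.36·481.
So P* = -248/-0.863 = 287, and then Q* = 481 - 1.37·287 = 87.1.

P* ≈ 287, Q* ≈ 87.1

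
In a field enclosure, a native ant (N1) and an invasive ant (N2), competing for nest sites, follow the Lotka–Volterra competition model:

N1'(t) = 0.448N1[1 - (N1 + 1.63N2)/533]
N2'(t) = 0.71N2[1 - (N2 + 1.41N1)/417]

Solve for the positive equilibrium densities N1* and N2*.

Setting both brackets to zero gives the nullclines N1 + 1.63N2 = 533 and 1.41N1 + N2 = 417.
Substituting N2 = 417 - 1.41N1 into the first: N1(1 - 1.63·1.41) = 533 - 1.63·417.
So N1* = -147/-1.3 = 113, and then N2* = 417 - 1.41·113 = 258.

N1* ≈ 113, N2* ≈ 258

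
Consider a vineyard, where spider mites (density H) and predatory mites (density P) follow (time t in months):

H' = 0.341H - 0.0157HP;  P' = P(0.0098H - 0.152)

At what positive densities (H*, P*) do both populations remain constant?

Set dP/dt = 0 with P > 0: 0.0098H - 0.152 = 0, so H* = 0.152/0.0098 = 15.5.
Set dH/dt = 0 with H > 0: 0.341 - 0.0157P = 0, so P* = 0.341/0.0157 = 21.7.

H* ≈ 15.5, P* ≈ 21.7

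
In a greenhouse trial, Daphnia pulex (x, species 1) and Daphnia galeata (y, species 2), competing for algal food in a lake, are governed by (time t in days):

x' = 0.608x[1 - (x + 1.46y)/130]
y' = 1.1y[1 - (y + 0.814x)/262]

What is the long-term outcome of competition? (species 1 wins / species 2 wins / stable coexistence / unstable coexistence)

Compare the nullcline intercepts: K1/α12 = 130/1.46 = 89 < K2 = 262; K2/α21 = 262/0.814 = 322 > K1 = 130.
Since the inequalities point opposite ways, species 2 can invade but species 1 cannot.

species 2 excludes species 1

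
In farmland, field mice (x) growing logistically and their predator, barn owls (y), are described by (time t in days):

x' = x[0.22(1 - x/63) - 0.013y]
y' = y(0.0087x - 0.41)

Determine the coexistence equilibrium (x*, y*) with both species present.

x* ≈ 47.1, y* ≈ 4.26

From dy/dt = 0 with y > 0: 0.0087x* = 0.41, so x* = 47.1.
Substitute into dx/dt = 0: 0.22(1 - 47.1/63) = 0.013y*.
The bracket is 0.252, giving y* = 0.0554/0.013 = 4.26.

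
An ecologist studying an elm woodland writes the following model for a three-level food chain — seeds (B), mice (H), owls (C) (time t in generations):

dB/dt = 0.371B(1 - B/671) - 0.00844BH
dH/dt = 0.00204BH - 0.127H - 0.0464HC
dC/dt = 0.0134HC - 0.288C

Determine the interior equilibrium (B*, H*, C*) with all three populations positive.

From dC/dt = 0: 0.0134H* = 0.288, so H* = 21.5.
From dB/dt = 0: 0.371(1 - B*/671) = 0.00844·21.5, giving B* = 671·(1 - 0.489) = 343.
From dH/dt = 0: 0.00204·343 - 0.127 = 0.0464C*, so C* = 0.573/0.0464 = 12.3.

B* ≈ 343, H* ≈ 21.5, C* ≈ 12.3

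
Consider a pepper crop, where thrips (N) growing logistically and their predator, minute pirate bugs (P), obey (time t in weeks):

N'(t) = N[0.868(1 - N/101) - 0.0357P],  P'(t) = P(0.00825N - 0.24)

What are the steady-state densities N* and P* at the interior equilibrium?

From dP/dt = 0 with P > 0: 0.00825N* = 0.24, so N* = 29.1.
Substitute into dN/dt = 0: 0.868(1 - 29.1/101) = 0.0357P*.
The bracket is 0.712, giving P* = 0.618/0.0357 = 17.3.

N* ≈ 29.1, P* ≈ 17.3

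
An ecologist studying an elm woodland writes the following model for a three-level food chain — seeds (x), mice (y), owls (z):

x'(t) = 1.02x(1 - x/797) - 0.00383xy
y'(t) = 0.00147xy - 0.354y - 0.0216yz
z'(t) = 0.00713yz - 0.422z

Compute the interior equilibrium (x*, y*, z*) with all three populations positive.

From dz/dt = 0: 0.00713y* = 0.422, so y* = 59.2.
From dx/dt = 0: 1.02(1 - x*/797) = 0.00383·59.2, giving x* = 797·(1 - 0.222) = 620.
From dy/dt = 0: 0.00147·620 - 0.354 = 0.0216z*, so z* = 0.557/0.0216 = 25.8.

x* ≈ 620, y* ≈ 59.2, z* ≈ 25.8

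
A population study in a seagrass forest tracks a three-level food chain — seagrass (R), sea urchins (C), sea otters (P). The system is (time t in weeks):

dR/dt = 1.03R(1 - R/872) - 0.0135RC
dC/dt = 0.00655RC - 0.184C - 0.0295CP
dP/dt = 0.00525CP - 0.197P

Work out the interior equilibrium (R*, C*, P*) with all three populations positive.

From dP/dt = 0: 0.00525C* = 0.197, so C* = 37.5.
From dR/dt = 0: 1.03(1 - R*/872) = 0.0135·37.5, giving R* = 872·(1 - 0.492) = 443.
From dC/dt = 0: 0.00655·443 - 0.184 = 0.0295P*, so P* = 2.72/0.0295 = 92.2.

R* ≈ 443, C* ≈ 37.5, P* ≈ 92.2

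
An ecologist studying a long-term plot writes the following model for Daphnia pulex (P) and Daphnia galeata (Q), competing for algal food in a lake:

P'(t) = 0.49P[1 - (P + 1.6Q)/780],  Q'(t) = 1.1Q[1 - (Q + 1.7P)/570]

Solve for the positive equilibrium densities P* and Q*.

Setting both brackets to zero gives the nullclines P + 1.6Q = 780 and 1.7P + Q = 570.
Substituting Q = 570 - 1.7P into the first: P(1 - 1.6·1.7) = 780 - 1.6·570.
So P* = -132/-1.72 = 76.7, and then Q* = 570 - 1.7·76.7 = 440.

P* ≈ 76.7, Q* ≈ 440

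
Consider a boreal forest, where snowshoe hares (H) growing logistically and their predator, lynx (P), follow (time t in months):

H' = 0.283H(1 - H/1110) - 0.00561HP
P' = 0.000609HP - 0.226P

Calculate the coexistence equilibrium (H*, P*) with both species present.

From dP/dt = 0 with P > 0: 0.000609H* = 0.226, so H* = 371.
Substitute into dH/dt = 0: 0.283(1 - 371/1110) = 0.00561P*.
The bracket is 0.666, giving P* = 0.188/0.00561 = 33.6.

H* ≈ 371, P* ≈ 33.6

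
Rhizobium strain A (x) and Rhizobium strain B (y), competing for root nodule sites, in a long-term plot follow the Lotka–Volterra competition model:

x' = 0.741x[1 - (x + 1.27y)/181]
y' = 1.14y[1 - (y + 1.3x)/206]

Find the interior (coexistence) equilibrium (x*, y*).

x* ≈ 124, y* ≈ 45

Setting both brackets to zero gives the nullclines x + 1.27y = 181 and 1.3x + y = 206.
Substituting y = 206 - 1.3x into the first: x(1 - 1.27·1.3) = 181 - 1.27·206.
So x* = -80.6/-0.651 = 124, and then y* = 206 - 1.3·124 = 45.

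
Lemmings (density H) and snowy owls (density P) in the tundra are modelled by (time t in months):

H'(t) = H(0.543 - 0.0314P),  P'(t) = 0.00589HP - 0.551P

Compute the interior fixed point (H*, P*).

Set dP/dt = 0 with P > 0: 0.00589H - 0.551 = 0, so H* = 0.551/0.00589 = 93.5.
Set dH/dt = 0 with H > 0: 0.543 - 0.0314P = 0, so P* = 0.543/0.0314 = 17.3.

H* ≈ 93.5, P* ≈ 17.3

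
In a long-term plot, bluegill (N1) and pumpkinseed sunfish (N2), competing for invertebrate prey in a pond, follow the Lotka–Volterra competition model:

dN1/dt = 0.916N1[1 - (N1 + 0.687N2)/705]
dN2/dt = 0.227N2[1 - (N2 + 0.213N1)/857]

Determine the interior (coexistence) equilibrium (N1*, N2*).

Setting both brackets to zero gives the nullclines N1 + 0.687N2 = 705 and 0.213N1 + N2 = 857.
Substituting N2 = 857 - 0.213N1 into the first: N1(1 - 0.687·0.213) = 705 - 0.687·857.
So N1* = 116/0.854 = 136, and then N2* = 857 - 0.213·136 = 828.

N1* ≈ 136, N2* ≈ 828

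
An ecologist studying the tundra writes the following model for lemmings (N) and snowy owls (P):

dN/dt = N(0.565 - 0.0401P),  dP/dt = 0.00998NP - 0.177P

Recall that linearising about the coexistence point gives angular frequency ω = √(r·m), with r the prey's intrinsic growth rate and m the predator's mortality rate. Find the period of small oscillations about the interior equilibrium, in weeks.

T ≈ 19.9 weeks

Here r = 0.565 and m = 0.177, so r·m = 0.1.
ω = √0.1 = 0.316 per week, hence T = 2π/ω ≈ 19.9 weeks.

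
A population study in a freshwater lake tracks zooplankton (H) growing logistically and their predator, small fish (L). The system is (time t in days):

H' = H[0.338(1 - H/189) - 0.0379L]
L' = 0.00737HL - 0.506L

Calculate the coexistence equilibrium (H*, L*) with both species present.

From dL/dt = 0 with L > 0: 0.00737H* = 0.506, so H* = 68.7.
Substitute into dH/dt = 0: 0.338(1 - 68.7/189) = 0.0379L*.
The bracket is 0.637, giving L* = 0.215/0.0379 = 5.68.

H* ≈ 68.7, L* ≈ 5.68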